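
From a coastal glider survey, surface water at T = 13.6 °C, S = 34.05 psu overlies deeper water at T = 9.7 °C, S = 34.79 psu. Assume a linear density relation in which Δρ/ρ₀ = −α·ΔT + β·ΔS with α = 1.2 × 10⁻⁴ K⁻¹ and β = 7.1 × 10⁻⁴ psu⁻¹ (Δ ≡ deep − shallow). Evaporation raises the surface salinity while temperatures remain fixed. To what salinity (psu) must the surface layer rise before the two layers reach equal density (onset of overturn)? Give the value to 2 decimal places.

35.45 psu

Neutral buoyancy requires −α(T_deep − T_surf) + β(S_deep − S_surf′) = 0.
S_surf′ = S_deep − (α/β)·ΔT = 34.79 − (1.2 × 10⁻⁴/7.1 × 10⁻⁴)·(-3.9) = 35.4492 psu.
Increase required: 35.4492 − 34.05 = 1.3992 psu.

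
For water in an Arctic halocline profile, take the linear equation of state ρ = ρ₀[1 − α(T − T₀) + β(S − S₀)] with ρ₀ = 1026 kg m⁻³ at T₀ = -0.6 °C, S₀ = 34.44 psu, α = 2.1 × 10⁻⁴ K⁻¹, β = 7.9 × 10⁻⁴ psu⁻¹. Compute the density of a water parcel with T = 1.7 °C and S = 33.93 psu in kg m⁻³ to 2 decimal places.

1025.09 kg m⁻³

T − T₀ = +2.3 K, S − S₀ = -0.51 psu.
Bracket = 1 − α·(+2.3) + β·(-0.51) = 1 + (-8.859 × 10⁻⁴) = 0.9991141.
ρ = 1026 × 0.9991141 = 1025.09 kg m⁻³.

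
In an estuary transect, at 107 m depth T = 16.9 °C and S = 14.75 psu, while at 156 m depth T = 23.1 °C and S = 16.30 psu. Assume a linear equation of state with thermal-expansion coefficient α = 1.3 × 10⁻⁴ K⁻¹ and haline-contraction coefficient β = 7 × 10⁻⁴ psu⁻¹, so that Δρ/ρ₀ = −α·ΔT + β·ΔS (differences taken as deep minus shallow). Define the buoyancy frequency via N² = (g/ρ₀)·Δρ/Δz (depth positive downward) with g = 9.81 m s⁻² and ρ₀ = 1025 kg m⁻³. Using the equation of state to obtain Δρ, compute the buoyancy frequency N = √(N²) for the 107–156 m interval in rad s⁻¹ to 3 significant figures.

7.47 × 10⁻³ rad s⁻¹

ΔT = +6.2 K, ΔS = +1.55 psu (deep − shallow).
Δρ/ρ₀ = −αΔT + βΔS = -8.06 × 10⁻⁴ + 1.085 × 10⁻³ = 2.79 × 10⁻⁴, so Δρ ≈ 0.2860 kg m⁻³.
N² = (g/ρ₀)·Δρ/Δz = g·(Δρ/ρ₀)/Δz = 9.81 × 2.79 × 10⁻⁴ / 49 = 5.5857 × 10⁻⁵ s⁻².
N = √(5.5857 × 10⁻⁵) = 7.4738 × 10⁻³ rad s⁻¹ ≈ 7.47 × 10⁻³ rad s⁻¹.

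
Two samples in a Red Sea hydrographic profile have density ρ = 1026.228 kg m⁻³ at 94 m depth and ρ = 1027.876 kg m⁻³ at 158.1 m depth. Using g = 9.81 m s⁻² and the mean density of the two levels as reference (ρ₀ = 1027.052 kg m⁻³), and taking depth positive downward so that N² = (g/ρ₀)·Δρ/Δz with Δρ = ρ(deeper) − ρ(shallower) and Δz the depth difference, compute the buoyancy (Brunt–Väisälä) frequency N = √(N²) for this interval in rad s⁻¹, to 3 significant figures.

Δρ = 1027.876 − 1026.228 = 1.648 kg m⁻³ over Δz = 158.1 − 94 = 64.1 m.
N² = (9.81/1027.052) × (1.648/64.1) = 2.4557 × 10⁻⁴ s⁻².
N = √(2.4557 × 10⁻⁴) = 0.015671 rad s⁻¹ ≈ 0.0157 rad s⁻¹.

0.0157 rad s⁻¹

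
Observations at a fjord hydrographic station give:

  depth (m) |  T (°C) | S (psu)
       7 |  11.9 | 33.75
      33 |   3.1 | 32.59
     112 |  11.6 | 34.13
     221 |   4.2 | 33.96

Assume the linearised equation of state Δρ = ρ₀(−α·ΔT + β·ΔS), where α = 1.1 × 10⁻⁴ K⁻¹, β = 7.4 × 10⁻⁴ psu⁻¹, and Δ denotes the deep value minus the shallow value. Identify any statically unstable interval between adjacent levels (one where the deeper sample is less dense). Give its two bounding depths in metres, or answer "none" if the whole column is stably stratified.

none

Evaluate Δρ/ρ₀ = −αΔT + βΔS across each adjacent pair:
  7–33 m: −αΔT+βΔS = −(1.1 × 10⁻⁴)(-8.8)+(7.4 × 10⁻⁴)(-1.16) = 1.1 × 10⁻⁴ → stable
  33–112 m: −αΔT+βΔS = −(1.1 × 10⁻⁴)(+8.5)+(7.4 × 10⁻⁴)(+1.54) = 2.0 × 10⁻⁴ → stable
  112–221 m: −αΔT+βΔS = −(1.1 × 10⁻⁴)(-7.4)+(7.4 × 10⁻⁴)(-0.17) = 6.9 × 10⁻⁴ → stable
Every interval has Δρ > 0: the column is stably stratified throughout.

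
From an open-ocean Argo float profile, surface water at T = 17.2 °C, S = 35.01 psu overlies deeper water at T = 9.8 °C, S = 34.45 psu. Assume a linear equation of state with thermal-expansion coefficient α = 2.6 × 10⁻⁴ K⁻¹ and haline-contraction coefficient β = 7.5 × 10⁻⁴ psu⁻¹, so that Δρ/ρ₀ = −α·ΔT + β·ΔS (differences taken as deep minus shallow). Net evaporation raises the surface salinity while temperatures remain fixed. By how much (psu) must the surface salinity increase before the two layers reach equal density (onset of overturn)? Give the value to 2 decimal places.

Neutral buoyancy requires −α(T_deep − T_surf) + β(S_deep − S_surf′) = 0.
S_surf′ = S_deep − (α/β)·ΔT = 34.45 − (2.6 × 10⁻⁴/7.5 × 10⁻⁴)·(-7.4) = 37.0153 psu.
Increase required: 37.0153 − 35.01 = 2.0053 psu.

2.01 psu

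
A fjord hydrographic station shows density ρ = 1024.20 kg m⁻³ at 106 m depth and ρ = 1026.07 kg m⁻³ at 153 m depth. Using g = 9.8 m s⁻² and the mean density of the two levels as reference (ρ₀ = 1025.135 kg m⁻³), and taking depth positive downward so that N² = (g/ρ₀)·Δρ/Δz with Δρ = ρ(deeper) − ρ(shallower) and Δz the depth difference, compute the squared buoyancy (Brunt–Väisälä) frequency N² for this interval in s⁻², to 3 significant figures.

Δρ = 1026.07 − 1024.20 = 1.87 kg m⁻³ over Δz = 153 − 106 = 47 m.
N² = (9.8/1025.135) × (1.87/47) = 3.8035 × 10⁻⁴ s⁻² ≈ 3.80 × 10⁻⁴ s⁻².

3.80 × 10⁻⁴ s⁻²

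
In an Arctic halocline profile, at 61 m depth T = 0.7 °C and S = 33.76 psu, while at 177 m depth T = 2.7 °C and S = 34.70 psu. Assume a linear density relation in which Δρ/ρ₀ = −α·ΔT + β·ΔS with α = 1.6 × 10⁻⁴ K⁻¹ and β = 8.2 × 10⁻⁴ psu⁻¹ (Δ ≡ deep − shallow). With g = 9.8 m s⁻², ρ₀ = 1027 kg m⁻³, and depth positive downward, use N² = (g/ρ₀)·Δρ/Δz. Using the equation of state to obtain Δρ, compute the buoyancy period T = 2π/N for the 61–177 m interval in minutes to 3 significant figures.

ΔT = +2.0 K, ΔS = +0.94 psu (deep − shallow).
Δρ/ρ₀ = −αΔT + βΔS = -3.20 × 10⁻⁴ + 7.708 × 10⁻⁴ = 4.508 × 10⁻⁴, so Δρ ≈ 0.4630 kg m⁻³.
N² = (g/ρ₀)·Δρ/Δz = g·(Δρ/ρ₀)/Δz = 9.8 × 4.508 × 10⁻⁴ / 116 = 3.8085 × 10⁻⁵ s⁻².
N = √(3.8085 × 10⁻⁵) = 6.1713 × 10⁻³ rad s⁻¹ → T = 2π/N = 1.0181 × 10³ s = 16.968 min ≈ 17.0 min.

17.0 min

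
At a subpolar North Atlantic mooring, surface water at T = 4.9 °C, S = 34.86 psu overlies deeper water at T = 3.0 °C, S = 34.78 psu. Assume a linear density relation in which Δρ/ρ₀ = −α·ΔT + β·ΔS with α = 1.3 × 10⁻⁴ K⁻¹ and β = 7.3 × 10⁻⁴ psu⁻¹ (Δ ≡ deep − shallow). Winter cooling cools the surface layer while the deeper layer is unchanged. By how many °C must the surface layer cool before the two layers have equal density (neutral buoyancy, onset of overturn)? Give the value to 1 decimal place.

1.5 °C

Neutral buoyancy requires Δρ = 0, i.e. −α(T_deep − T_surf′) + β(S_deep − S_surf) = 0.
T_surf′ = T_deep − (β/α)·ΔS = 3.0 − (7.3 × 10⁻⁴/1.3 × 10⁻⁴)·(-0.08) = 3.449 °C.
Cooling required: 4.9 − (3.449) = 1.451 °C.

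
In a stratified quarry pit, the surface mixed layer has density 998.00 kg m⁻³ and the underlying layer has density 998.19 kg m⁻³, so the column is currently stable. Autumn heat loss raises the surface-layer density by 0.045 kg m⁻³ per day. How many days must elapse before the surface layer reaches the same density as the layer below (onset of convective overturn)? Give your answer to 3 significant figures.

Density deficit of the surface layer: 998.19 − 998.00 = 0.19 kg m⁻³.
Required change = 0.19 / 0.045 = 4.22 days.

4.22 days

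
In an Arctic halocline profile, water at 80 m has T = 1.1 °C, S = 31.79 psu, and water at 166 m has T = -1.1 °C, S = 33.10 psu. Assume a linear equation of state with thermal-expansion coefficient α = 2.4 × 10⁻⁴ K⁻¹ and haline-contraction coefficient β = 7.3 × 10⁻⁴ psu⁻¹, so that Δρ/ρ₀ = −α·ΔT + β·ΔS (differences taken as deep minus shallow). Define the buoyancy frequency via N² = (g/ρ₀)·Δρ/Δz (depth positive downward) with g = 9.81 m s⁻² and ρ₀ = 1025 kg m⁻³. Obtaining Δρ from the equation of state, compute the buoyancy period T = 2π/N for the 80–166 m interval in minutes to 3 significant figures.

8.05 min

ΔT = -2.2 K, ΔS = +1.31 psu (deep − shallow).
Δρ/ρ₀ = −αΔT + βΔS = 5.28 × 10⁻⁴ + 9.563 × 10⁻⁴ = 1.4843 × 10⁻³, so Δρ ≈ 1.521 kg m⁻³.
N² = (g/ρ₀)·Δρ/Δz = g·(Δρ/ρ₀)/Δz = 9.81 × 1.4843 × 10⁻³ / 86 = 1.6931 × 10⁻⁴ s⁻².
N = √(1.6931 × 10⁻⁴) = 0.013012 rad s⁻¹ → T = 2π/N = 482.88 s = 8.0480 min ≈ 8.05 min.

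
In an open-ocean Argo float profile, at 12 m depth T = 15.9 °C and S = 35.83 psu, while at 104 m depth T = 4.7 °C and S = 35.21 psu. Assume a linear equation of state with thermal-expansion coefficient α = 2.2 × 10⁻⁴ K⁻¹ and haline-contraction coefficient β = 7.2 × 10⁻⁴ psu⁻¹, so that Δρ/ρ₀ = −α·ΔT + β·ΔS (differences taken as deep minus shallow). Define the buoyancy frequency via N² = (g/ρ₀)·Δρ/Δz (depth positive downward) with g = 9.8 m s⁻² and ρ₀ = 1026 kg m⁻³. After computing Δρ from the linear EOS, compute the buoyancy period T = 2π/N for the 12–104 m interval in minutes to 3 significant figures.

ΔT = -11.2 K, ΔS = -0.62 psu (deep − shallow).
Δρ/ρ₀ = −αΔT + βΔS = 2.464 × 10⁻³ − 4.464 × 10⁻⁴ = 2.0176 × 10⁻³, so Δρ ≈ 2.070 kg m⁻³.
N² = (g/ρ₀)·Δρ/Δz = g·(Δρ/ρ₀)/Δz = 9.8 × 2.0176 × 10⁻³ / 92 = 2.1492 × 10⁻⁴ s⁻².
N = √(2.1492 × 10⁻⁴) = 0.014660 rad s⁻¹ → T = 2π/N = 428.59 s = 7.1432 min ≈ 7.14 min.

7.14 min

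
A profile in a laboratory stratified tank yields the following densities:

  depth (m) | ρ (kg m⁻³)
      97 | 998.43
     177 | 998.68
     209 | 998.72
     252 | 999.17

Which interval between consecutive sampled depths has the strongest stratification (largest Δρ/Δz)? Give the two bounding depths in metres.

209–252 m

Compute the density gradient over each adjacent pair:
  97–177 m: Δρ/Δz = 0.25/80 = 3.1 × 10⁻³ kg m⁻⁴
  177–209 m: Δρ/Δz = 0.04/32 = 1.3 × 10⁻³ kg m⁻⁴
  209–252 m: Δρ/Δz = 0.45/43 = 0.010 kg m⁻⁴
The largest gradient is in the 209–252 m interval — the pycnocline.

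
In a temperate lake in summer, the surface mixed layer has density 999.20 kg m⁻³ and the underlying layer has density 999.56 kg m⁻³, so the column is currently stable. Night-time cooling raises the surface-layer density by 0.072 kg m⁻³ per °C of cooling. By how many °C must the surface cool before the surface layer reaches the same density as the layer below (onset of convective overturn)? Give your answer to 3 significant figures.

5.00 °C

Density deficit of the surface layer: 999.56 − 999.20 = 0.36 kg m⁻³.
Required change = 0.36 / 0.072 = 5.00 °C.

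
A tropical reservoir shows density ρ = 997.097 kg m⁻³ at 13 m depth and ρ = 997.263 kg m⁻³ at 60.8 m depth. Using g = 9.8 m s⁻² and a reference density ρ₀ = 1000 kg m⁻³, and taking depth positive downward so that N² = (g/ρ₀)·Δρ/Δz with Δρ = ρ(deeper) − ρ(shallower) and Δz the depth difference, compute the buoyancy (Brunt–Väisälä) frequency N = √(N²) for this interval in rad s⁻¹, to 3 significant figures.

Δρ = 997.263 − 997.097 = 0.166 kg m⁻³ over Δz = 60.8 − 13 = 47.8 m.
N² = (9.8/1000) × (0.166/47.8) = 3.4033 × 10⁻⁵ s⁻².
N = √(3.4033 × 10⁻⁵) = 5.8338 × 10⁻³ rad s⁻¹ ≈ 5.83 × 10⁻³ rad s⁻¹.

5.83 × 10⁻³ rad s⁻¹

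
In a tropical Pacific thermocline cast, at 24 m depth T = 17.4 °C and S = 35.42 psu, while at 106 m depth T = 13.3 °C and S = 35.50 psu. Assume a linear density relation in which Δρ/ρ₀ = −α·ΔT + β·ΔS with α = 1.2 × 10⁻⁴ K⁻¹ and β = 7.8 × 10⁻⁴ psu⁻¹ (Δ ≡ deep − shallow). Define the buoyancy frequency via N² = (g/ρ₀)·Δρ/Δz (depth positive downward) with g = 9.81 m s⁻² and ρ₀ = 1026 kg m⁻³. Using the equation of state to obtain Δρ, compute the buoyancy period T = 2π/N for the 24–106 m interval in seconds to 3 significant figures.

ΔT = -4.1 K, ΔS = +0.08 psu (deep − shallow).
Δρ/ρ₀ = −αΔT + βΔS = 4.92 × 10⁻⁴ + 6.24 × 10⁻⁵ = 5.544 × 10⁻⁴, so Δρ ≈ 0.5688 kg m⁻³.
N² = (g/ρ₀)·Δρ/Δz = g·(Δρ/ρ₀)/Δz = 9.81 × 5.544 × 10⁻⁴ / 82 = 6.6325 × 10⁻⁵ s⁻².
N = √(6.6325 × 10⁻⁵) = 8.1440 × 10⁻³ rad s⁻¹ → T = 2π/N = 771.51 s ≈ 772 s.

772 s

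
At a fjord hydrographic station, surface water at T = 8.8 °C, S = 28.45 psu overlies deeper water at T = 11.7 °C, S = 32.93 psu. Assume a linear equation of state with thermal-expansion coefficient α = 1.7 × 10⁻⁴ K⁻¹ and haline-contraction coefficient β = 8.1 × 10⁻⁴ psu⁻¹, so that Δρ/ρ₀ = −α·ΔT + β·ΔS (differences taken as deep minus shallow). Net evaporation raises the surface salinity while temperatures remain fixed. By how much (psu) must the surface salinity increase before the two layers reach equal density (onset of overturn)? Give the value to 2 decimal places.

3.87 psu

Neutral buoyancy requires −α(T_deep − T_surf) + β(S_deep − S_surf′) = 0.
S_surf′ = S_deep − (α/β)·ΔT = 32.93 − (1.7 × 10⁻⁴/8.1 × 10⁻⁴)·(+2.9) = 32.3214 psu.
Increase required: 32.3214 − 28.45 = 3.8714 psu.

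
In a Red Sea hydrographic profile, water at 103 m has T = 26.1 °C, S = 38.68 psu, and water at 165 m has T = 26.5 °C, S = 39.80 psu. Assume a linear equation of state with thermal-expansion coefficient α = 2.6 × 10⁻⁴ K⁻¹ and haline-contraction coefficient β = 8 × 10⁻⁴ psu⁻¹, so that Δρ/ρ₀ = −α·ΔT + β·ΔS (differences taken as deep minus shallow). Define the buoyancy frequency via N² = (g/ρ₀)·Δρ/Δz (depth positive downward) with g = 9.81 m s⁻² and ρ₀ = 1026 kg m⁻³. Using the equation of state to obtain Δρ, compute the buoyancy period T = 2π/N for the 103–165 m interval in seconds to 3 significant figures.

ΔT = +0.4 K, ΔS = +1.12 psu (deep − shallow).
Δρ/ρ₀ = −αΔT + βΔS = -1.04 × 10⁻⁴ + 8.96 × 10⁻⁴ = 7.92 × 10⁻⁴, so Δρ ≈ 0.8126 kg m⁻³.
N² = (g/ρ₀)·Δρ/Δz = g·(Δρ/ρ₀)/Δz = 9.81 × 7.92 × 10⁻⁴ / 62 = 1.2531 × 10⁻⁴ s⁻².
N = √(1.2531 × 10⁻⁴) = 0.011194 rad s⁻¹ → T = 2π/N = 561.30 s ≈ 561 s.

561 s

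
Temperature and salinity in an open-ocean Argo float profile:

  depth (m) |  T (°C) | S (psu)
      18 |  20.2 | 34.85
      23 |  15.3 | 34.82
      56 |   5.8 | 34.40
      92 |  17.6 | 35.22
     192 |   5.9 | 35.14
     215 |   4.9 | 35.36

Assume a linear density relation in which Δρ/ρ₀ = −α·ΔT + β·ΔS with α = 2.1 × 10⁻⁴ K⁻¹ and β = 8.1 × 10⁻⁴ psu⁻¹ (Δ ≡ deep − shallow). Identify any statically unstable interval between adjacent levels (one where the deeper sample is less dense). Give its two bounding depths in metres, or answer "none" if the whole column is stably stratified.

56–92 m

Evaluate Δρ/ρ₀ = −αΔT + βΔS across each adjacent pair:
  18–23 m: −αΔT+βΔS = −(2.1 × 10⁻⁴)(-4.9)+(8.1 × 10⁻⁴)(-0.03) = 1.0 × 10⁻³ → stable
  23–56 m: −αΔT+βΔS = −(2.1 × 10⁻⁴)(-9.5)+(8.1 × 10⁻⁴)(-0.42) = 1.7 × 10⁻³ → stable
  56–92 m: −αΔT+βΔS = −(2.1 × 10⁻⁴)(+11.8)+(8.1 × 10⁻⁴)(+0.82) = -1.8 × 10⁻³ → UNSTABLE
  92–192 m: −αΔT+βΔS = −(2.1 × 10⁻⁴)(-11.7)+(8.1 × 10⁻⁴)(-0.08) = 2.4 × 10⁻³ → stable
  192–215 m: −αΔT+βΔS = −(2.1 × 10⁻⁴)(-1.0)+(8.1 × 10⁻⁴)(+0.22) = 3.9 × 10⁻⁴ → stable
The 56–92 m interval has Δρ < 0: lighter water underlies denser water.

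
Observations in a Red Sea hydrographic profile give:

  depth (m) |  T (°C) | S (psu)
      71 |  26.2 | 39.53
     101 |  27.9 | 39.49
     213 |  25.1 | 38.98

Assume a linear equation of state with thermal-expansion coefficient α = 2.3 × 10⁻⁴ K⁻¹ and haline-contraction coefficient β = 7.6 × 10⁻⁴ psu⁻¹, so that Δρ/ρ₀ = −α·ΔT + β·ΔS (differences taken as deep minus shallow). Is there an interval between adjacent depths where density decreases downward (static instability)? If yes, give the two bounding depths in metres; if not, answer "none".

Evaluate Δρ/ρ₀ = −αΔT + βΔS across each adjacent pair:
  71–101 m: −αΔT+βΔS = −(2.3 × 10⁻⁴)(+1.7)+(7.6 × 10⁻⁴)(-0.04) = -4.2 × 10⁻⁴ → UNSTABLE
  101–213 m: −αΔT+βΔS = −(2.3 × 10⁻⁴)(-2.8)+(7.6 × 10⁻⁴)(-0.51) = 2.6 × 10⁻⁴ → stable
The 71–101 m interval has Δρ < 0: lighter water underlies denser water.

71–101 m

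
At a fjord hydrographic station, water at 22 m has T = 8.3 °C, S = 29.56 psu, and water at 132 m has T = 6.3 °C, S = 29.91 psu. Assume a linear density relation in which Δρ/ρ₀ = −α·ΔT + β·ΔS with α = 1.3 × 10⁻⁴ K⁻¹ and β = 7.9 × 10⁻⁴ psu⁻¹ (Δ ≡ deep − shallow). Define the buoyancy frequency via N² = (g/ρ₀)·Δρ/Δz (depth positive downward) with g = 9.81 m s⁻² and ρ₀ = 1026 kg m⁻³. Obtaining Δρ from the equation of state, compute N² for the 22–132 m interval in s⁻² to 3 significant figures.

4.78 × 10⁻⁵ s⁻²

ΔT = -2.0 K, ΔS = +0.35 psu (deep − shallow).
Δρ/ρ₀ = −αΔT + βΔS = 2.60 × 10⁻⁴ + 2.765 × 10⁻⁴ = 5.365 × 10⁻⁴, so Δρ ≈ 0.5504 kg m⁻³.
N² = (g/ρ₀)·Δρ/Δz = g·(Δρ/ρ₀)/Δz = 9.81 × 5.365 × 10⁻⁴ / 110 = 4.7846 × 10⁻⁵ s⁻² ≈ 4.78 × 10⁻⁵ s⁻².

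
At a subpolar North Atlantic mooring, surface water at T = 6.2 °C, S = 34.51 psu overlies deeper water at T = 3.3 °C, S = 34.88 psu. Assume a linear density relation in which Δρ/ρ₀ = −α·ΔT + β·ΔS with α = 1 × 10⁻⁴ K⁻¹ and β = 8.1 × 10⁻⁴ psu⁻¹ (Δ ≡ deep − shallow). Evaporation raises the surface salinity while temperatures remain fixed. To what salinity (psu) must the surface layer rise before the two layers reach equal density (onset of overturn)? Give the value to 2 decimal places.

35.24 psu

Neutral buoyancy requires −α(T_deep − T_surf) + β(S_deep − S_surf′) = 0.
S_surf′ = S_deep − (α/β)·ΔT = 34.88 − (1 × 10⁻⁴/8.1 × 10⁻⁴)·(-2.9) = 35.2380 psu.
Increase required: 35.2380 − 34.51 = 0.7280 psu.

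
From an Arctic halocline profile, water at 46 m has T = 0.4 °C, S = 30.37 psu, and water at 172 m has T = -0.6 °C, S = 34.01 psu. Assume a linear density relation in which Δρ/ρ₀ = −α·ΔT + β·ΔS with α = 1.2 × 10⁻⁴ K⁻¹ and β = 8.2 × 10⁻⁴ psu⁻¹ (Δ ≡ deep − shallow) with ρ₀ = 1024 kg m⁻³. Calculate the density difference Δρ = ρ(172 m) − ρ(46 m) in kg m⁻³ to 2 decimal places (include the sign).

+3.18 kg m⁻³

ΔT = -1.0 K, ΔS = +3.64 psu (deep − shallow).
Δρ/ρ₀ = −(1.2 × 10⁻⁴)(-1.0) + (8.2 × 10⁻⁴)(+3.64) = 3.1048 × 10⁻³.
Δρ = 1024 × (3.1048 × 10⁻³) = +3.18 kg m⁻³.
Positive Δρ: denser below, stable.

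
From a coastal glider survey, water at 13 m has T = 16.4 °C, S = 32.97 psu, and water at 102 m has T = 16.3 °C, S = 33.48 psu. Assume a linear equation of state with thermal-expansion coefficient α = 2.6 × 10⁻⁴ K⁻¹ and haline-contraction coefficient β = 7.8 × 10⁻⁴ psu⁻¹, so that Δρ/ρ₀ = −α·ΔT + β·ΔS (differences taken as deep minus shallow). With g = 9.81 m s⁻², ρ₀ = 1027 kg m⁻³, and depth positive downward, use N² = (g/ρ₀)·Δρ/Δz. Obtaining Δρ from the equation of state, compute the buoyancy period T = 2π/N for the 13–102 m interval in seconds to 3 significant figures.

ΔT = -0.1 K, ΔS = +0.51 psu (deep − shallow).
Δρ/ρ₀ = −αΔT + βΔS = 2.60 × 10⁻⁵ + 3.978 × 10⁻⁴ = 4.238 × 10⁻⁴, so Δρ ≈ 0.4352 kg m⁻³.
N² = (g/ρ₀)·Δρ/Δz = g·(Δρ/ρ₀)/Δz = 9.81 × 4.238 × 10⁻⁴ / 89 = 4.6713 × 10⁻⁵ s⁻².
N = √(4.6713 × 10⁻⁵) = 6.8347 × 10⁻³ rad s⁻¹ → T = 2π/N = 919.31 s ≈ 919 s.

919 s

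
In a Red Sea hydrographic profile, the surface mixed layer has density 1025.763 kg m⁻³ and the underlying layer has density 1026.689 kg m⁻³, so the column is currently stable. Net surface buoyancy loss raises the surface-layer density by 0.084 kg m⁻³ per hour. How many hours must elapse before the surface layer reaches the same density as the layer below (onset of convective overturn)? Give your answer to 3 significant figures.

Density deficit of the surface layer: 1026.689 − 1025.763 = 0.926 kg m⁻³.
Required change = 0.926 / 0.084 = 11.0 hours.

11.0 hours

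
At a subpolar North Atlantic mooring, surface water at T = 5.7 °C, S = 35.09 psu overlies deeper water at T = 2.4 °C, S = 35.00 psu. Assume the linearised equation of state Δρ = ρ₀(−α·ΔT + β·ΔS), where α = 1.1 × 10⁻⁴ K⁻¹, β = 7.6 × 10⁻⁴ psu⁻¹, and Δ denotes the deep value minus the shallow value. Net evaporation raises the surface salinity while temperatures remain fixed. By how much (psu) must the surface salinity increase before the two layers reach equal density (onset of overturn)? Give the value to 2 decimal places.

0.39 psu

Neutral buoyancy requires −α(T_deep − T_surf) + β(S_deep − S_surf′) = 0.
S_surf′ = S_deep − (α/β)·ΔT = 35.00 − (1.1 × 10⁻⁴/7.6 × 10⁻⁴)·(-3.3) = 35.4776 psu.
Increase required: 35.4776 − 35.09 = 0.3876 psu.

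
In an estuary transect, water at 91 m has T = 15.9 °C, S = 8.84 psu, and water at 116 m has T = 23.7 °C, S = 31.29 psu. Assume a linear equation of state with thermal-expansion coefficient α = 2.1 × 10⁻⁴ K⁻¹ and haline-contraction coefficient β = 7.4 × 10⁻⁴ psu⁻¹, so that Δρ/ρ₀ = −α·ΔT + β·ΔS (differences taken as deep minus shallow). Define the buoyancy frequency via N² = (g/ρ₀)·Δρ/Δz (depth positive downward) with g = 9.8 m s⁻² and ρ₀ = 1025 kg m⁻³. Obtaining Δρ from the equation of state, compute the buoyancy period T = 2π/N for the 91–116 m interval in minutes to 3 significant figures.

ΔT = +7.8 K, ΔS = +22.45 psu (deep − shallow).
Δρ/ρ₀ = −αΔT + βΔS = -1.638 × 10⁻³ + 0.016613 = 0.014975, so Δρ ≈ 15.35 kg m⁻³.
N² = (g/ρ₀)·Δρ/Δz = g·(Δρ/ρ₀)/Δz = 9.8 × 0.014975 / 25 = 5.8702 × 10⁻³ s⁻².
N = √(5.8702 × 10⁻³) = 0.076617 rad s⁻¹ → T = 2π/N = 82.008 s = 1.3668 min ≈ 1.37 min.

1.37 min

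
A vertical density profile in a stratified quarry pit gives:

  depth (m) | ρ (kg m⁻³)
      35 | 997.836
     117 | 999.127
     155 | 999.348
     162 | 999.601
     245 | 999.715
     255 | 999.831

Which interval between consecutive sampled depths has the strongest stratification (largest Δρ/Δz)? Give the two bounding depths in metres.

Compute the density gradient over each adjacent pair:
  35–117 m: Δρ/Δz = 1.291/82 = 0.016 kg m⁻⁴
  117–155 m: Δρ/Δz = 0.221/38 = 5.8 × 10⁻³ kg m⁻⁴
  155–162 m: Δρ/Δz = 0.253/7 = 0.036 kg m⁻⁴
  162–245 m: Δρ/Δz = 0.114/83 = 1.4 × 10⁻³ kg m⁻⁴
  245–255 m: Δρ/Δz = 0.116/10 = 0.012 kg m⁻⁴
The largest gradient is in the 155–162 m interval — the pycnocline.

155–162 m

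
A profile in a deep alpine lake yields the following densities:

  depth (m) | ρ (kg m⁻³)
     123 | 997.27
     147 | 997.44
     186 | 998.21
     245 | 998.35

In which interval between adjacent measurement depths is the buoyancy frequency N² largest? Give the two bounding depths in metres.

147–186 m

Compute the density gradient over each adjacent pair:
  123–147 m: Δρ/Δz = 0.17/24 = 7.1 × 10⁻³ kg m⁻⁴
  147–186 m: Δρ/Δz = 0.77/39 = 0.020 kg m⁻⁴
  186–245 m: Δρ/Δz = 0.14/59 = 2.4 × 10⁻³ kg m⁻⁴
The largest gradient is in the 147–186 m interval — the pycnocline.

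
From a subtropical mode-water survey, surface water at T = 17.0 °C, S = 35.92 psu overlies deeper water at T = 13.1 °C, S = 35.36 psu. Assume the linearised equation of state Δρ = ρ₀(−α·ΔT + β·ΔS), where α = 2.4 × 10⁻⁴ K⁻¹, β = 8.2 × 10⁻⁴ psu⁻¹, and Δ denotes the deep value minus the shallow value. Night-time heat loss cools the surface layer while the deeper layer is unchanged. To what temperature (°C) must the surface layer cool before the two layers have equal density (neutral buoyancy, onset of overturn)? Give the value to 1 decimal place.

15.0 °C

Neutral buoyancy requires Δρ = 0, i.e. −α(T_deep − T_surf′) + β(S_deep − S_surf) = 0.
T_surf′ = T_deep − (β/α)·ΔS = 13.1 − (8.2 × 10⁻⁴/2.4 × 10⁻⁴)·(-0.56) = 15.013 °C.
Cooling required: 17.0 − (15.013) = 1.987 °C.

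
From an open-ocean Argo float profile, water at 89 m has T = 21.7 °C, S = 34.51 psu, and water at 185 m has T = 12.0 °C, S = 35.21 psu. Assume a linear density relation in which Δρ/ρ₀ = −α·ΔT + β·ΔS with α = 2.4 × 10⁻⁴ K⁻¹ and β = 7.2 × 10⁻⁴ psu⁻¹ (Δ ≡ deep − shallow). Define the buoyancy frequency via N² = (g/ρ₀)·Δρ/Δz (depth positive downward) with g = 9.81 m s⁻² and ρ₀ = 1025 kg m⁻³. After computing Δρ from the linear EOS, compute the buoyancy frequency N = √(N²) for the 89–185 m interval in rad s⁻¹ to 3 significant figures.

0.0170 rad s⁻¹

ΔT = -9.7 K, ΔS = +0.70 psu (deep − shallow).
Δρ/ρ₀ = −αΔT + βΔS = 2.328 × 10⁻³ + 5.04 × 10⁻⁴ = 2.832 × 10⁻³, so Δρ ≈ 2.903 kg m⁻³.
N² = (g/ρ₀)·Δρ/Δz = g·(Δρ/ρ₀)/Δz = 9.81 × 2.832 × 10⁻³ / 96 = 2.8940 × 10⁻⁴ s⁻².
N = √(2.8940 × 10⁻⁴) = 0.017012 rad s⁻¹ ≈ 0.0170 rad s⁻¹.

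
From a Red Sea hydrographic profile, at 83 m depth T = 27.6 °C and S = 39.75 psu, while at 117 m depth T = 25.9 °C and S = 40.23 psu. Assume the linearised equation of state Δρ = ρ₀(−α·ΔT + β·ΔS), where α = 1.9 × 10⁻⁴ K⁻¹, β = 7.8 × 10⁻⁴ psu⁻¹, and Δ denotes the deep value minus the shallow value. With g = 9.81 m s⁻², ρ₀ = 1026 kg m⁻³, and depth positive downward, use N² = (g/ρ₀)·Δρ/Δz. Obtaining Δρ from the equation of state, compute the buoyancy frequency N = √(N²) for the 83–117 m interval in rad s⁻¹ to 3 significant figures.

ΔT = -1.7 K, ΔS = +0.48 psu (deep − shallow).
Δρ/ρ₀ = −αΔT + βΔS = 3.23 × 10⁻⁴ + 3.744 × 10⁻⁴ = 6.974 × 10⁻⁴, so Δρ ≈ 0.7155 kg m⁻³.
N² = (g/ρ₀)·Δρ/Δz = g·(Δρ/ρ₀)/Δz = 9.81 × 6.974 × 10⁻⁴ / 34 = 2.0122 × 10⁻⁴ s⁻².
N = √(2.0122 × 10⁻⁴) = 0.014185 rad s⁻¹ ≈ 0.0142 rad s⁻¹.

0.0142 rad s⁻¹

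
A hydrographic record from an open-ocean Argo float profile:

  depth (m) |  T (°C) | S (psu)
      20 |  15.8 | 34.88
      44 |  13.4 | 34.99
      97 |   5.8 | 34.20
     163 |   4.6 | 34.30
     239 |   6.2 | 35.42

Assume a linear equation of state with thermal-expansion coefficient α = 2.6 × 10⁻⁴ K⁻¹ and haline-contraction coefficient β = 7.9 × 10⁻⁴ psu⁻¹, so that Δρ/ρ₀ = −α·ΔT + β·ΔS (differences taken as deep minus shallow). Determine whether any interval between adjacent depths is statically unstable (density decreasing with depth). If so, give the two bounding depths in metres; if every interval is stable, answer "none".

none

Evaluate Δρ/ρ₀ = −αΔT + βΔS across each adjacent pair:
  20–44 m: −αΔT+βΔS = −(2.6 × 10⁻⁴)(-2.4)+(7.9 × 10⁻⁴)(+0.11) = 7.1 × 10⁻⁴ → stable
  44–97 m: −αΔT+βΔS = −(2.6 × 10⁻⁴)(-7.6)+(7.9 × 10⁻⁴)(-0.79) = 1.4 × 10⁻³ → stable
  97–163 m: −αΔT+βΔS = −(2.6 × 10⁻⁴)(-1.2)+(7.9 × 10⁻⁴)(+0.10) = 3.9 × 10⁻⁴ → stable
  163–239 m: −αΔT+βΔS = −(2.6 × 10⁻⁴)(+1.6)+(7.9 × 10⁻⁴)(+1.12) = 4.7 × 10⁻⁴ → stable
Every interval has Δρ > 0: the column is stably stratified throughout.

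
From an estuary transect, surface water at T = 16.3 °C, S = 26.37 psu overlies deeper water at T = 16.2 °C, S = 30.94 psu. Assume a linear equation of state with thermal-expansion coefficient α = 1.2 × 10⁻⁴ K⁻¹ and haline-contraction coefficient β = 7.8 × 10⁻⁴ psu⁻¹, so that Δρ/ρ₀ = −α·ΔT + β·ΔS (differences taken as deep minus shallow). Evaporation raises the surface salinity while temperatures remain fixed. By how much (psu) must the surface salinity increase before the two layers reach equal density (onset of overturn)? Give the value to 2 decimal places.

Neutral buoyancy requires −α(T_deep − T_surf) + β(S_deep − S_surf′) = 0.
S_surf′ = S_deep − (α/β)·ΔT = 30.94 − (1.2 × 10⁻⁴/7.8 × 10⁻⁴)·(-0.1) = 30.9554 psu.
Increase required: 30.9554 − 26.37 = 4.5854 psu.

4.59 psu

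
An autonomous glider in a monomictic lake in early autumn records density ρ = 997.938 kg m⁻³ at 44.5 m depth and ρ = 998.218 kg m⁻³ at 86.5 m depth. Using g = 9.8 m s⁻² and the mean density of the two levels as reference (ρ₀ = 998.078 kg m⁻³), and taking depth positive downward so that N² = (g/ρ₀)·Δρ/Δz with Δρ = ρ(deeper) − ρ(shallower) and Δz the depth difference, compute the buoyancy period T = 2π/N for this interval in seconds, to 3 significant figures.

Δρ = 998.218 − 997.938 = 0.280 kg m⁻³ over Δz = 86.5 − 44.5 = 42 m.
N² = (9.8/998.078) × (0.280/42) = 6.5459 × 10⁻⁵ s⁻².
N = √(6.5459 × 10⁻⁵) = 8.0907 × 10⁻³ rad s⁻¹, so T = 2π/N = 776.59 s ≈ 777 s.

777 s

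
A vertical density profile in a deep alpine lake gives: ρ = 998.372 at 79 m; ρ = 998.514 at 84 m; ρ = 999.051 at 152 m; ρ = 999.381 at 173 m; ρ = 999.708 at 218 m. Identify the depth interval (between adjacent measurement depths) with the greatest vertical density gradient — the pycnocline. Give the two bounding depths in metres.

Compute the density gradient over each adjacent pair:
  79–84 m: Δρ/Δz = 0.142/5 = 0.028 kg m⁻⁴
  84–152 m: Δρ/Δz = 0.537/68 = 7.9 × 10⁻³ kg m⁻⁴
  152–173 m: Δρ/Δz = 0.330/21 = 0.016 kg m⁻⁴
  173–218 m: Δρ/Δz = 0.327/45 = 7.3 × 10⁻³ kg m⁻⁴
The largest gradient is in the 79–84 m interval — the pycnocline.

79–84 m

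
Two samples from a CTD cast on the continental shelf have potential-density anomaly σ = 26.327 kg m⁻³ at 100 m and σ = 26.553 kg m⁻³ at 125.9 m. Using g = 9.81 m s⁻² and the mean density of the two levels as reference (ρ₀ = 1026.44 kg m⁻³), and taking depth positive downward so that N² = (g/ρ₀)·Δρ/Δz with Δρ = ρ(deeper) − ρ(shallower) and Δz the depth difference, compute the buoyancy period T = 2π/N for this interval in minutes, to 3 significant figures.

Δρ = 1026.553 − 1026.327 = 0.226 kg m⁻³ over Δz = 125.9 − 100 = 25.9 m.
N² = (9.81/1026.44) × (0.226/25.9) = 8.3396 × 10⁻⁵ s⁻².
N = √(8.3396 × 10⁻⁵) = 9.1321 × 10⁻³ rad s⁻¹, so T = 2π/N = 688.03 s = 11.467 min ≈ 11.5 min.

11.5 min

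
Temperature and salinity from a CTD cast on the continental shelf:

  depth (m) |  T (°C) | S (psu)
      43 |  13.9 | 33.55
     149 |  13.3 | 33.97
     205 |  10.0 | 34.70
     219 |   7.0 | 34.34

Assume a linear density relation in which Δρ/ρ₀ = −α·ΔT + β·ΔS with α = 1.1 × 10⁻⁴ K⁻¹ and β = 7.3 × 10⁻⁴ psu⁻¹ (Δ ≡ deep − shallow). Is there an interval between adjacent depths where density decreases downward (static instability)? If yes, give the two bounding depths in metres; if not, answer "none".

Evaluate Δρ/ρ₀ = −αΔT + βΔS across each adjacent pair:
  43–149 m: −αΔT+βΔS = −(1.1 × 10⁻⁴)(-0.6)+(7.3 × 10⁻⁴)(+0.42) = 3.7 × 10⁻⁴ → stable
  149–205 m: −αΔT+βΔS = −(1.1 × 10⁻⁴)(-3.3)+(7.3 × 10⁻⁴)(+0.73) = 9.0 × 10⁻⁴ → stable
  205–219 m: −αΔT+βΔS = −(1.1 × 10⁻⁴)(-3.0)+(7.3 × 10⁻⁴)(-0.36) = 6.7 × 10⁻⁵ → stable
Every interval has Δρ > 0: the column is stably stratified throughout.

none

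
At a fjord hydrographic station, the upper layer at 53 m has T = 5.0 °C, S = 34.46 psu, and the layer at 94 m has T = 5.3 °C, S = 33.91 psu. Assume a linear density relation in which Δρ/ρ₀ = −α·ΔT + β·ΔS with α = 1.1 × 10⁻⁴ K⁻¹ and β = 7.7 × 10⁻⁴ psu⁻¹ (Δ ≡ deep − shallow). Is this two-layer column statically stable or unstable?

unstable

ΔT = 5.3 − 5.0 = +0.3 K and ΔS = 33.91 − 34.46 = -0.55 psu (deep − shallow).
−αΔT = -3.30 × 10⁻⁵; βΔS = -4.235 × 10⁻⁴; sum Δρ/ρ₀ = -4.565 × 10⁻⁴.
Δρ/ρ₀ < 0, so Δρ < 0: deeper water is lighter → statically unstable; the column would overturn.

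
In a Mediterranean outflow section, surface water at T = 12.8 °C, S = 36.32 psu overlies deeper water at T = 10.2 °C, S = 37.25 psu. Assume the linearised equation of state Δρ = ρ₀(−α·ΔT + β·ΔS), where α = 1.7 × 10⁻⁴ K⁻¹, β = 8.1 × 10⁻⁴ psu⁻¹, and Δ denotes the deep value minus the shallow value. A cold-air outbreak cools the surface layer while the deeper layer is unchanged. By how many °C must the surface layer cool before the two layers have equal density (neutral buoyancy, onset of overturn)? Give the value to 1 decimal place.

Neutral buoyancy requires Δρ = 0, i.e. −α(T_deep − T_surf′) + β(S_deep − S_surf) = 0.
T_surf′ = T_deep − (β/α)·ΔS = 10.2 − (8.1 × 10⁻⁴/1.7 × 10⁻⁴)·(+0.93) = 5.769 °C.
Cooling required: 12.8 − (5.769) = 7.031 °C.

7.0 °C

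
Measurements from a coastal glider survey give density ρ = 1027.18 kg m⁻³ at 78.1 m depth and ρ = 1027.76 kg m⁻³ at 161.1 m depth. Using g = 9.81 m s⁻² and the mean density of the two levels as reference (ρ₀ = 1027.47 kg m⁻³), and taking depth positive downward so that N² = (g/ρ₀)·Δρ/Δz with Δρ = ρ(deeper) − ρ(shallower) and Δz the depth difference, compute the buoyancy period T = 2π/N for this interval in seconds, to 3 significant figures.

Δρ = 1027.76 − 1027.18 = 0.58 kg m⁻³ over Δz = 161.1 − 78.1 = 83 m.
N² = (9.81/1027.47) × (0.58/83) = 6.6719 × 10⁻⁵ s⁻².
N = √(6.6719 × 10⁻⁵) = 8.1682 × 10⁻³ rad s⁻¹, so T = 2π/N = 769.23 s ≈ 769 s.

769 s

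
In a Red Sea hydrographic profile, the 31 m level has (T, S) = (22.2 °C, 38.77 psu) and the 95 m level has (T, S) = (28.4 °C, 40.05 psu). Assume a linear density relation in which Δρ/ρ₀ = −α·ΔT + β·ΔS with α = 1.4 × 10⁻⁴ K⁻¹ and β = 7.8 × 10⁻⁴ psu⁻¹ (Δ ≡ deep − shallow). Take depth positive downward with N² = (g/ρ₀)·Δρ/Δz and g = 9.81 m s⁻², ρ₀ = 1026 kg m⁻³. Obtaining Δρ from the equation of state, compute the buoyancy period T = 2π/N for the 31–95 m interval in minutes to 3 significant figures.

ΔT = +6.2 K, ΔS = +1.28 psu (deep − shallow).
Δρ/ρ₀ = −αΔT + βΔS = -8.68 × 10⁻⁴ + 9.984 × 10⁻⁴ = 1.304 × 10⁻⁴, so Δρ ≈ 0.1338 kg m⁻³.
N² = (g/ρ₀)·Δρ/Δz = g·(Δρ/ρ₀)/Δz = 9.81 × 1.304 × 10⁻⁴ / 64 = 1.9988 × 10⁻⁵ s⁻².
N = √(1.9988 × 10⁻⁵) = 4.4708 × 10⁻³ rad s⁻¹ → T = 2π/N = 1.4054 × 10³ s = 23.423 min ≈ 23.4 min.

23.4 min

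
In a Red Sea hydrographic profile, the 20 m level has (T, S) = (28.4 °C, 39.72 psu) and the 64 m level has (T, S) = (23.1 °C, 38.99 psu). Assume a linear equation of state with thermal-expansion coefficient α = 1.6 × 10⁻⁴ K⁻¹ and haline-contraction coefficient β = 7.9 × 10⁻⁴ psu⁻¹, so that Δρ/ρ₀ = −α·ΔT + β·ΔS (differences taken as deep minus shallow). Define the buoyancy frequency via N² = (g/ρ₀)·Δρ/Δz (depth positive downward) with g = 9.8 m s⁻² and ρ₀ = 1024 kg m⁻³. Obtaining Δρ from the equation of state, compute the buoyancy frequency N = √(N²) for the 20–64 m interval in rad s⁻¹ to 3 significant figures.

ΔT = -5.3 K, ΔS = -0.73 psu (deep − shallow).
Δρ/ρ₀ = −αΔT + βΔS = 8.48 × 10⁻⁴ − 5.767 × 10⁻⁴ = 2.713 × 10⁻⁴, so Δρ ≈ 0.2778 kg m⁻³.
N² = (g/ρ₀)·Δρ/Δz = g·(Δρ/ρ₀)/Δz = 9.8 × 2.713 × 10⁻⁴ / 44 = 6.0426 × 10⁻⁵ s⁻².
N = √(6.0426 × 10⁻⁵) = 7.7734 × 10⁻³ rad s⁻¹ ≈ 7.77 × 10⁻³ rad s⁻¹.

7.77 × 10⁻³ rad s⁻¹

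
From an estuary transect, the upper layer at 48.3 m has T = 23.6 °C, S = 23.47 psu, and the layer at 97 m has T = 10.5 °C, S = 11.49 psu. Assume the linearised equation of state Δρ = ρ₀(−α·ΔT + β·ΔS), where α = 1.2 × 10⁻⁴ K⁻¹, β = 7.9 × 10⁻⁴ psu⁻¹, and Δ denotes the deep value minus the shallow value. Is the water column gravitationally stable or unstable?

unstable

ΔT = 10.5 − 23.6 = -13.1 K and ΔS = 11.49 − 23.47 = -11.98 psu (deep − shallow).
−αΔT = 1.572 × 10⁻³; βΔS = -9.4642 × 10⁻³; sum Δρ/ρ₀ = -7.8922 × 10⁻³.
Δρ/ρ₀ < 0, so Δρ < 0: deeper water is lighter → statically unstable; the column would overturn.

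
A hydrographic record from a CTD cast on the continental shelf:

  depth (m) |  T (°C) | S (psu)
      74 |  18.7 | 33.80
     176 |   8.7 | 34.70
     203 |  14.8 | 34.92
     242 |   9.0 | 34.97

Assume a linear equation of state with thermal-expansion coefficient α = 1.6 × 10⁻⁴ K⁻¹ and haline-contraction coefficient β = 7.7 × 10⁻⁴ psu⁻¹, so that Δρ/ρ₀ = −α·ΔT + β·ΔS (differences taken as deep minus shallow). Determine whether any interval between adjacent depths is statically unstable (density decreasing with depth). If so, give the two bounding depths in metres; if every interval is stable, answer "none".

176–203 m

Evaluate Δρ/ρ₀ = −αΔT + βΔS across each adjacent pair:
  74–176 m: −αΔT+βΔS = −(1.6 × 10⁻⁴)(-10.0)+(7.7 × 10⁻⁴)(+0.90) = 2.3 × 10⁻³ → stable
  176–203 m: −αΔT+βΔS = −(1.6 × 10⁻⁴)(+6.1)+(7.7 × 10⁻⁴)(+0.22) = -8.1 × 10⁻⁴ → UNSTABLE
  203–242 m: −αΔT+βΔS = −(1.6 × 10⁻⁴)(-5.8)+(7.7 × 10⁻⁴)(+0.05) = 9.7 × 10⁻⁴ → stable
The 176–203 m interval has Δρ < 0: lighter water underlies denser water.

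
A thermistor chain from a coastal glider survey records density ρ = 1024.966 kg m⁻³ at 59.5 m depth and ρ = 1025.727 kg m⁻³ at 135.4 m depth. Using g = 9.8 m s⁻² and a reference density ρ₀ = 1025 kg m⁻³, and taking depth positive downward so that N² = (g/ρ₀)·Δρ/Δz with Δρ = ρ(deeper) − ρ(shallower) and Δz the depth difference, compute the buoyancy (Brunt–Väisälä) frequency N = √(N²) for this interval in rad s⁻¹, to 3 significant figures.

9.79 × 10⁻³ rad s⁻¹

Δρ = 1025.727 − 1024.966 = 0.761 kg m⁻³ over Δz = 135.4 − 59.5 = 75.9 m.
N² = (9.8/1025) × (0.761/75.9) = 9.5862 × 10⁻⁵ s⁻².
N = √(9.5862 × 10⁻⁵) = 9.7909 × 10⁻³ rad s⁻¹ ≈ 9.79 × 10⁻³ rad s⁻¹.
A positive N² confirms static stability across the interval.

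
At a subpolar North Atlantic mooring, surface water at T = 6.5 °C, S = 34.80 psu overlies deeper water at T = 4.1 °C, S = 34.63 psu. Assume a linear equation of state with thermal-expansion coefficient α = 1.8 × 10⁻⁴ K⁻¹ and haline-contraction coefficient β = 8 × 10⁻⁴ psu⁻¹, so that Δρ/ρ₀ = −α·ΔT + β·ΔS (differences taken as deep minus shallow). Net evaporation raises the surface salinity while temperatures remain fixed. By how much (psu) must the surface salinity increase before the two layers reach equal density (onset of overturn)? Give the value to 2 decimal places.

0.37 psu

Neutral buoyancy requires −α(T_deep − T_surf) + β(S_deep − S_surf′) = 0.
S_surf′ = S_deep − (α/β)·ΔT = 34.63 − (1.8 × 10⁻⁴/8 × 10⁻⁴)·(-2.4) = 35.1700 psu.
Increase required: 35.1700 − 34.80 = 0.3700 psu.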